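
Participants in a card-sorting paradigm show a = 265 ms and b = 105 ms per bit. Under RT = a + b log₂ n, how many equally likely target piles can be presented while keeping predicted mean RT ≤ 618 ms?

Information budget: (618 − 265)/105 = 3.3619 bits, so n ≤ 2^3.3619 = 10.281 → at most 10.

10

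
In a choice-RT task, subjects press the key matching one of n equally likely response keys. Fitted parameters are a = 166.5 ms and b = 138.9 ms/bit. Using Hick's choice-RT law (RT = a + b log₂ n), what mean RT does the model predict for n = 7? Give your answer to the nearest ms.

556 ms

log₂(7) = 2.8074 bits, so RT = 166.5 + 138.9 × 2.8074 ≈ 556.442 ms.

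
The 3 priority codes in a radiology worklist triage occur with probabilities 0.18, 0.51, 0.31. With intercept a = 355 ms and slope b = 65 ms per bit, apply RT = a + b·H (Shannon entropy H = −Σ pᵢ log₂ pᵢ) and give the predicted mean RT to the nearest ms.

H = 0.18·log₂(1/0.18) + 0.51·log₂(1/0.51) + 0.31·log₂(1/0.31) = 1.4645 bits.
RT = 355 + 65 × 1.4645 = 450.19 ms.

450 ms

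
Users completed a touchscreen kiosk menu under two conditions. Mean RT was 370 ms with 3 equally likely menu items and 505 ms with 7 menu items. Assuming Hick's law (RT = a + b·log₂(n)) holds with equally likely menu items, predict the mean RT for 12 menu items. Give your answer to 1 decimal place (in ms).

RT is linear in log₂ n, so two points fix the line:
  b = (505 − 370) / (log₂ 7 − log₂ 3) = 135 / (2.8074 − 1.5850) = 110.439 ms/bit
  a = 370 − 110.439 × 1.5850 = 194.958 ms
Then RT(12) = 194.958 + 110.439 × log₂ 12 = 194.958 + 110.439 × 3.5850 ≈ 590.878 ms.

590.9 ms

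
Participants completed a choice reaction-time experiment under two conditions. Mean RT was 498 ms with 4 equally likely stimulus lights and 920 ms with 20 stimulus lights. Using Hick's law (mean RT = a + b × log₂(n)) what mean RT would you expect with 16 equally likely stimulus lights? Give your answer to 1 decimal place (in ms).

RT is linear in log₂ n, so two points fix the line:
  b = (920 − 498) / (log₂ 20 − log₂ 4) = 422 / (4.3219 − 2) = 181.746 ms/bit
  a = 498 − 181.746 × 2 = 134.509 ms
Then RT(16) = 134.509 + 181.746 × log₂ 16 = 134.509 + 181.746 × 4 ≈ 861.491 ms.

861.5 ms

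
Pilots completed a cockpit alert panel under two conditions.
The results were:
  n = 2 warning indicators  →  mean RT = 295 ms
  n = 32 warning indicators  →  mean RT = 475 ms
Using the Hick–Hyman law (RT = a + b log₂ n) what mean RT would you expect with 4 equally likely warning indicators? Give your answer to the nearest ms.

340 ms

RT is linear in log₂ n, so two points fix the line:
  b = (475 − 295) / (log₂ 32 − log₂ 2) = 180 / (5 − 1) = 45 ms/bit
  a = 295 − 45 × 1 = 250 ms
Then RT(4) = 250 + 45 × log₂ 4 = 250 + 45 × 2 ≈ 340.000 ms.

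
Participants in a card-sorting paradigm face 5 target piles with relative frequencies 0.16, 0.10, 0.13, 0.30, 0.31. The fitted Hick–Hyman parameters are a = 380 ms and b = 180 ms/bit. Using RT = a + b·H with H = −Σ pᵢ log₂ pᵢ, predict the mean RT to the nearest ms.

773 ms

H = 0.16·log₂(1/0.16) + 0.10·log₂(1/0.10) + 0.13·log₂(1/0.13) + 0.30·log₂(1/0.30) + 0.31·log₂(1/0.31) = 2.1827 bits.
RT = 380 + 180 × 2.1827 = 772.89 ms.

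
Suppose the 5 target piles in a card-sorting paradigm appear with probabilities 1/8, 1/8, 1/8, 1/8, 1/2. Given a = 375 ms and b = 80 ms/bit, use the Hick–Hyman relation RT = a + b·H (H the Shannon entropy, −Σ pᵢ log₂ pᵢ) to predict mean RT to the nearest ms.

535 ms

Each term −pᵢ log₂ pᵢ: 0.125·3 + 0.125·3 + 0.125·3 + 0.125·3 + 0.5·1; summed, H = 2.000 bits.
Mean RT = a + bH = 375 + 80·2.000 = 535.00 ms.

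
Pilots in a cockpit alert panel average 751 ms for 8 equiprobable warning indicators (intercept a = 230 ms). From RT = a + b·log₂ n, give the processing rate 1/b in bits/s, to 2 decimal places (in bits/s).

5.76 bits/s

Choice component = 751 − 230 = 521 ms over log₂(8) = 3 bits.
b = 521 / 3 = 173.667 ms/bit, so 1/b = 5.758 bits/s.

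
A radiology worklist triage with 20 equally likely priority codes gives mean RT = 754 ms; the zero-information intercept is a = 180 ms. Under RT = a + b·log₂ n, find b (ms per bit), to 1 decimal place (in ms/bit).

b = (754 − 180) / log₂(20) = 574 / 4.3219 = 132.811 ms/bit.

132.8 ms/bit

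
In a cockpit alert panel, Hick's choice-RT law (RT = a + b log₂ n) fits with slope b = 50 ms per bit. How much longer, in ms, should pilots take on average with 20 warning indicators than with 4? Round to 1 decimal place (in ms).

116.1 ms

ΔRT = (a + b log₂ n₂) − (a + b log₂ n₁) = b·(log₂ n₂ − log₂ n₁).
log₂(20) − log₂(4) = 4.3219 − 2 = 2.3219.
ΔRT = 50 × 2.3219 = 116.096 ms.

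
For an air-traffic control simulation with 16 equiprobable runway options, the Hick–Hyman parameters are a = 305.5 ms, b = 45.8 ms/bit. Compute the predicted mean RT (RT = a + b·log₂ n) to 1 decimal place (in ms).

log₂(16) = 4 bits, so RT = 305.5 + 45.8 × 4 ≈ 488.700 ms.

488.7 ms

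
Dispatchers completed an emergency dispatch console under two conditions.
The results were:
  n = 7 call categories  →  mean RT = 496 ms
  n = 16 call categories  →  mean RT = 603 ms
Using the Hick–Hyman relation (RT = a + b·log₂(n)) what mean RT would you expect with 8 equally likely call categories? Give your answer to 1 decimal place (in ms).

RT is linear in log₂ n, so two points fix the line:
  b = (603 − 496) / (log₂ 16 − log₂ 7) = 107 / (4 − 2.8074) = 89.717 ms/bit
  a = 496 − 89.717 × 2.8074 = 244.134 ms
Then RT(8) = 244.134 + 89.717 × log₂ 8 = 244.134 + 89.717 × 3 ≈ 513.283 ms.

513.3 ms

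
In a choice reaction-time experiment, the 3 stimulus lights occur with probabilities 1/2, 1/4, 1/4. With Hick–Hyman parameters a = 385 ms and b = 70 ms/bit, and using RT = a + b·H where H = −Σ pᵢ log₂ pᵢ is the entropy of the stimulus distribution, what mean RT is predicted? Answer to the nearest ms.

490 ms

H = −Σ pᵢ log₂ pᵢ = 0.5·1 + 0.25·2 + 0.25·2 = 1.500 bits.
RT = 385 + 70 × 1.500 = 490.00 ms.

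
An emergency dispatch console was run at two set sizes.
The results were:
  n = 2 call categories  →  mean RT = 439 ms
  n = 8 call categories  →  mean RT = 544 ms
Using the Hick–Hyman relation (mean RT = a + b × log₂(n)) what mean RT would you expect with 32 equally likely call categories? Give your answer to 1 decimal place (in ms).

649.0 ms

Solve the two-equation system in a and b:
  b = (544 − 439) / (log₂ 8 − log₂ 2) = 105 / (3 − 1) = 52.500 ms/bit
  a = 439 − 52.500 × 1 = 386.500 ms
Then RT(32) = 386.500 + 52.500 × log₂ 32 = 386.500 + 52.500 × 5 ≈ 649.000 ms.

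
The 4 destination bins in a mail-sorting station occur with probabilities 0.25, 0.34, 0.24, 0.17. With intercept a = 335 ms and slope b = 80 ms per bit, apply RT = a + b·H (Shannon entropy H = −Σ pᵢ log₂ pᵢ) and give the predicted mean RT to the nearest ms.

492 ms

Entropy contributions −pᵢ log₂ pᵢ: 0.5000, 0.5292, 0.4941, 0.4346; sum H = 1.9579 bits.
RT = a + bH = 335 + 80·1.9579 = 491.63 ms.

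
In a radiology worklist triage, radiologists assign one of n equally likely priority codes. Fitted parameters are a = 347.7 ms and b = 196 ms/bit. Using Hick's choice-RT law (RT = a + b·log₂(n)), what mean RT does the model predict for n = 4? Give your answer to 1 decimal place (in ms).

739.7 ms

log₂(4) = 2 bits, so RT = 347.7 + 196 × 2 ≈ 739.700 ms.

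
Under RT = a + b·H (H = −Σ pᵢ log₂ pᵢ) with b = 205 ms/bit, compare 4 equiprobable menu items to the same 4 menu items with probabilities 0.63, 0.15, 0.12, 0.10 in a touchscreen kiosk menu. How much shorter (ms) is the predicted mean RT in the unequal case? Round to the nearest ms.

Equiprobable entropy H₀ = log₂ 4 = 2.0000 bits.
Skewed entropy H = −Σ pᵢ log₂ pᵢ = 1.5297 bits.
ΔRT = b·(H₀ − H) = 205 × 0.4703 = 96.40 ms.

96 ms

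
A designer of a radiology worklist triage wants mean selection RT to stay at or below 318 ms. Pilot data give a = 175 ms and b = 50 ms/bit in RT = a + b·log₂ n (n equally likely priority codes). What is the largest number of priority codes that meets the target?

7

50·log₂ n ≤ 318 − 175 = 143, giving log₂ n ≤ 2.8600 and n ≤ 7.260. The largest whole number is 7.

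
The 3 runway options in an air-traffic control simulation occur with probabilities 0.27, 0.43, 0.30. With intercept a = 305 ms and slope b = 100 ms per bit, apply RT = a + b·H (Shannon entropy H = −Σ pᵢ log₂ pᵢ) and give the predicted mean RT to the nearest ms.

H = 0.27·log₂(1/0.27) + 0.43·log₂(1/0.43) + 0.30·log₂(1/0.30) = 1.5547 bits.
RT = 305 + 100 × 1.5547 = 460.47 ms.

460 ms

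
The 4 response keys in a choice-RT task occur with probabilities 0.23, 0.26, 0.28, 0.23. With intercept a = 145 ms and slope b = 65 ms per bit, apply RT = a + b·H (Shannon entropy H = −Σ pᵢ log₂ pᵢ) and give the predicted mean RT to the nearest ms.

275 ms

H = 0.23·log₂(1/0.23) + 0.26·log₂(1/0.26) + 0.28·log₂(1/0.28) + 0.23·log₂(1/0.23) = 1.9948 bits.
RT = 145 + 65 × 1.9948 = 274.66 ms.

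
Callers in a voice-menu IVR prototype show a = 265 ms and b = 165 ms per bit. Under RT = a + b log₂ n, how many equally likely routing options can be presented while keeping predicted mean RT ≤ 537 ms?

165·log₂ n ≤ 537 − 265 = 272, giving log₂ n ≤ 1.6485 and n ≤ 3.135. The largest whole number is 3.

3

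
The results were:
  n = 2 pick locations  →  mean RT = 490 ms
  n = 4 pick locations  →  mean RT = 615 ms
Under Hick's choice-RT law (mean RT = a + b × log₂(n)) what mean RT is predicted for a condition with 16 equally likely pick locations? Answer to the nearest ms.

Solve the two-equation system in a and b:
  b = (615 − 490) / (log₂ 4 − log₂ 2) = 125 / (2 − 1) = 125 ms/bit
  a = 490 − 125 × 1 = 365 ms
Then RT(16) = 365 + 125 × log₂ 16 = 365 + 125 × 4 ≈ 865.000 ms.

865 ms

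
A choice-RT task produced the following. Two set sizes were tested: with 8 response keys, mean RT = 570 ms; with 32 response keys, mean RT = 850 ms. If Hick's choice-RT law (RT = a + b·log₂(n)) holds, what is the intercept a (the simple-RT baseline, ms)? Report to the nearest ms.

150 ms

The slope on a log₂ axis is (850 − 570) / (5 − 3) = 140 ms/bit.
a = RT₁ − b·log₂ n₁ = 570 − 140 × 3 = 150.000 ms.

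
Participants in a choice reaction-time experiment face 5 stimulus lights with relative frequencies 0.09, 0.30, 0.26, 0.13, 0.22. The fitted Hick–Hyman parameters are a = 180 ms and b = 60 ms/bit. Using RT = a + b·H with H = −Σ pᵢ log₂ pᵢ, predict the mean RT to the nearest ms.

H = 0.09·log₂(1/0.09) + 0.30·log₂(1/0.30) + 0.26·log₂(1/0.26) + 0.13·log₂(1/0.13) + 0.22·log₂(1/0.22) = 2.2022 bits.
RT = 180 + 60 × 2.2022 = 312.13 ms.

312 ms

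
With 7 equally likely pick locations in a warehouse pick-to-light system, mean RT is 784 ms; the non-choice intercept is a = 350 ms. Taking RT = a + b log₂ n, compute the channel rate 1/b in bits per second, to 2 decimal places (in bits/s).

Choice component = 784 − 350 = 434 ms over log₂(7) = 2.8074 bits.
b = 434 / 2.8074 = 154.594 ms/bit, so 1/b = 6.469 bits/s.

6.47 bits/s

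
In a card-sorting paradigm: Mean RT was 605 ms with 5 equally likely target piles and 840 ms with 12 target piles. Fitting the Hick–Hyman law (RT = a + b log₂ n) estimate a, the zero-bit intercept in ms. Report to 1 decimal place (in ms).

b = (RT₂ − RT₁)/(log₂ n₂ − log₂ n₁) = (840 − 605)/(3.5850 − 2.3219) = 186.060 ms/bit.
a = RT₁ − b·log₂ n₁ = 605 − 186.060 × 2.3219 = 172.982 ms.

173.0 ms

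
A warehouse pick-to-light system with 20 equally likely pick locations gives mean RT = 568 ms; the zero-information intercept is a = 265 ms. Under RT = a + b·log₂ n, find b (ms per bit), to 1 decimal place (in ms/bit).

70.1 ms/bit

20 alternatives carry log₂ 20 = 4.3219 bits; the choice cost is 568 − 265 = 303 ms, so b = 303/4.3219 = 70.108 ms/bit.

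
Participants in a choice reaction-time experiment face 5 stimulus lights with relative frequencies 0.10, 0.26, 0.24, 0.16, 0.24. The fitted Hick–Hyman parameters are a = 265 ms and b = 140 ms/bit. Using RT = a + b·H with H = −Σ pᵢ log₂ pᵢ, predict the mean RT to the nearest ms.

580 ms

H = 0.10·log₂(1/0.10) + 0.26·log₂(1/0.26) + 0.24·log₂(1/0.24) + 0.16·log₂(1/0.16) + 0.24·log₂(1/0.24) = 2.2488 bits.
RT = 265 + 140 × 2.2488 = 579.83 ms.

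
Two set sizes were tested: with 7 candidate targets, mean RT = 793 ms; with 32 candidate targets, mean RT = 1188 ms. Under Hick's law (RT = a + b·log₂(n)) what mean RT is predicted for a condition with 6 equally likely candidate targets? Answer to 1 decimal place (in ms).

752.9 ms

Fit slope and intercept:
  b = (1188 − 793) / (log₂ 32 − log₂ 7) = 395 / (5 − 2.8074) = 180.148 ms/bit
  a = 793 − 180.148 × 2.8074 = 287.261 ms
Then RT(6) = 287.261 + 180.148 × log₂ 6 = 287.261 + 180.148 × 2.5850 ≈ 752.937 ms.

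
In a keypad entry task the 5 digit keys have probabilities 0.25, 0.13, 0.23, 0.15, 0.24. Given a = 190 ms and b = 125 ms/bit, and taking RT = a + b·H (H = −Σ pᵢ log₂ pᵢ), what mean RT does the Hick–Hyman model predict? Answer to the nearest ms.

Entropy contributions −pᵢ log₂ pᵢ: 0.5000, 0.3826, 0.4877, 0.4105, 0.4941; sum H = 2.2750 bits.
RT = a + bH = 190 + 125·2.2750 = 474.37 ms.

474 ms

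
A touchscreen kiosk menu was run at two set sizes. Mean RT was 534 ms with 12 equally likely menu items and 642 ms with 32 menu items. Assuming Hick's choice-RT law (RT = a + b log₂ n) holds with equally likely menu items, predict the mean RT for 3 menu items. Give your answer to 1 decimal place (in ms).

With log₂ n on the abscissa the relation is linear; from the two conditions:
  b = (642 − 534) / (log₂ 32 − log₂ 12) = 108 / (5 − 3.5850) = 76.323 ms/bit
  a = 534 − 76.323 × 3.5850 = 260.385 ms
Then RT(3) = 260.385 + 76.323 × log₂ 3 = 260.385 + 76.323 × 1.5850 ≈ 381.354 ms.

381.4 ms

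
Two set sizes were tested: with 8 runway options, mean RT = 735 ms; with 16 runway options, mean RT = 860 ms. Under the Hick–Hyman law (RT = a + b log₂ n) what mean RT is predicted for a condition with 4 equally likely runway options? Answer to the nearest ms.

610 ms

Fit slope and intercept:
  b = (860 − 735) / (log₂ 16 − log₂ 8) = 125 / (4 − 3) = 125 ms/bit
  a = 735 − 125 × 3 = 360 ms
Then RT(4) = 360 + 125 × log₂ 4 = 360 + 125 × 2 ≈ 610.000 ms.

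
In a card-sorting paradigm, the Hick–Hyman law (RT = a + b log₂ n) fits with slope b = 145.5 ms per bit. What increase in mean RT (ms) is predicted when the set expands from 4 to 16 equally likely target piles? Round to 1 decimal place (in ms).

Only the slope matters, since a is common to both: ΔRT = b·log₂(n₂/n₁).
log₂(16) − log₂(4) = log₂(16/4) = log₂(4) = 2.
ΔRT = 145.5 × 2.0000 = 291.000 ms.

291.0 ms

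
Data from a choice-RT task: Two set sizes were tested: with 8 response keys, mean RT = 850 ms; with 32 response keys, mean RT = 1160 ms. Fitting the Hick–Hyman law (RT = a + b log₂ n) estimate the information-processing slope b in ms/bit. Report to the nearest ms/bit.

155 ms/bit

Slope: b = (1160 − 850) / (log₂ 32 − log₂ 8) = 310/2.0000 = 155 ms/bit.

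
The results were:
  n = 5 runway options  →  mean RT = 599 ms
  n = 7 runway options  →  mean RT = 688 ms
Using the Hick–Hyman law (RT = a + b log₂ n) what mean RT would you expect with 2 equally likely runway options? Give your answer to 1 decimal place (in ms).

356.6 ms

RT is linear in log₂ n, so two points fix the line:
  b = (688 − 599) / (log₂ 7 − log₂ 5) = 89 / (2.8074 − 2.3219) = 183.344 ms/bit
  a = 599 − 183.344 × 2.3219 = 173.289 ms
Then RT(2) = 173.289 + 183.344 × log₂ 2 = 173.289 + 183.344 × 1 ≈ 356.633 ms.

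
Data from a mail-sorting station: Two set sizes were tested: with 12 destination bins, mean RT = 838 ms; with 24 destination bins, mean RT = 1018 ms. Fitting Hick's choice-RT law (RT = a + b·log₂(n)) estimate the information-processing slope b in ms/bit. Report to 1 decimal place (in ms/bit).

180.0 ms/bit

b = (RT₂ − RT₁)/(log₂ n₂ − log₂ n₁) = (1018 − 838)/(4.5850 − 3.5850) = 180.000 ms/bit.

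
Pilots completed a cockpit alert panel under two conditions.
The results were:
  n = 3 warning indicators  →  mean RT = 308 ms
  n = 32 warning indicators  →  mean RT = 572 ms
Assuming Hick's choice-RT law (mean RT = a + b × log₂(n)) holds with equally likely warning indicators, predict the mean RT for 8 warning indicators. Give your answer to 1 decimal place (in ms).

417.4 ms

Solve the two-equation system in a and b:
  b = (572 − 308) / (log₂ 32 − log₂ 3) = 264 / (5 − 1.5850) = 77.305 ms/bit
  a = 308 − 77.305 × 1.5850 = 185.474 ms
Then RT(8) = 185.474 + 77.305 × log₂ 8 = 185.474 + 77.305 × 3 ≈ 417.390 ms.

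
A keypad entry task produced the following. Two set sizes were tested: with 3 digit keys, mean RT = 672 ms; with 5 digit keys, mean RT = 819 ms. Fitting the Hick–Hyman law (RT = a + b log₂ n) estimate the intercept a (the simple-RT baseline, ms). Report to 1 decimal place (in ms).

The slope on a log₂ axis is (819 − 672) / (2.3219 − 1.5850) = 199.467 ms/bit.
a = RT₁ − b·log₂ n₁ = 672 − 199.467 × 1.5850 = 355.853 ms.

355.9 ms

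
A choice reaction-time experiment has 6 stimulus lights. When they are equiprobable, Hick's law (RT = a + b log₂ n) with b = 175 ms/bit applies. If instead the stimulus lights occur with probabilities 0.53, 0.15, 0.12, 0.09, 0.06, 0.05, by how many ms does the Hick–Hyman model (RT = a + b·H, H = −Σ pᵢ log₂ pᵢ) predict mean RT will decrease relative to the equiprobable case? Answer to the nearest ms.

The RT saving is b·ΔH. Equiprobable H₀ = log₂(6) = 2.5850 bits; with the given probabilities H = 2.0353 bits.
b·(H₀ − H) = 175 × (2.5850 − 2.0353) = 96.18 ms.

96 ms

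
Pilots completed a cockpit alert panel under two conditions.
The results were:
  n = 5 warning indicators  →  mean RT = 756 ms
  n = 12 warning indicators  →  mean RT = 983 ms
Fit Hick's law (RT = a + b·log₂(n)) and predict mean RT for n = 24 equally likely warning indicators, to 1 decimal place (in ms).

Solve the two-equation system in a and b:
  b = (983 − 756) / (log₂ 12 − log₂ 5) = 227 / (3.5850 − 2.3219) = 179.726 ms/bit
  a = 756 − 179.726 × 2.3219 = 338.689 ms
Then RT(24) = 338.689 + 179.726 × log₂ 24 = 338.689 + 179.726 × 4.5850 ≈ 1162.726 ms.

1162.7 ms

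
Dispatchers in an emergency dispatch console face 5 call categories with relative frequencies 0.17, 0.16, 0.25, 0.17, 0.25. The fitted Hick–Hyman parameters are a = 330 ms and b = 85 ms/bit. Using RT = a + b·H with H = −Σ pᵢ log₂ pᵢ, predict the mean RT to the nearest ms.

525 ms

H = 0.17·log₂(1/0.17) + 0.16·log₂(1/0.16) + 0.25·log₂(1/0.25) + 0.17·log₂(1/0.17) + 0.25·log₂(1/0.25) = 2.2922 bits.
RT = 330 + 85 × 2.2922 = 524.84 ms.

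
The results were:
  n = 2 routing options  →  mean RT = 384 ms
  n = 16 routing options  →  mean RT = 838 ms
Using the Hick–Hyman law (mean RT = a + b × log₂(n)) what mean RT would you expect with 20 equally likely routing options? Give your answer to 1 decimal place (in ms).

RT is linear in log₂ n, so two points fix the line:
  b = (838 − 384) / (log₂ 16 − log₂ 2) = 454 / (4 − 1) = 151.333 ms/bit
  a = 384 − 151.333 × 1 = 232.667 ms
Then RT(20) = 232.667 + 151.333 × log₂ 20 = 232.667 + 151.333 × 4.3219 ≈ 886.718 ms.

886.7 ms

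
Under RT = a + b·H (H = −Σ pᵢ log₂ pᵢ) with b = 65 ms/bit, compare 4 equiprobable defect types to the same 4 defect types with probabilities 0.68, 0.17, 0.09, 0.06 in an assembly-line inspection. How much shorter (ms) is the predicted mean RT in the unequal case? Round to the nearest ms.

41 ms

The RT saving is b·ΔH. Equiprobable H₀ = log₂(4) = 2.0000 bits; with the given probabilities H = 1.3691 bits.
b·(H₀ − H) = 65 × (2.0000 − 1.3691) = 41.01 ms.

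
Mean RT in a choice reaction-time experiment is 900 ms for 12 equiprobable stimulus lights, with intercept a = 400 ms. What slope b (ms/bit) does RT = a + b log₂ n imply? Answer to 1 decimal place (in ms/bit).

139.5 ms/bit

12 alternatives carry log₂ 12 = 3.5850 bits; the choice cost is 900 − 400 = 500 ms, so b = 500/3.5850 = 139.471 ms/bit.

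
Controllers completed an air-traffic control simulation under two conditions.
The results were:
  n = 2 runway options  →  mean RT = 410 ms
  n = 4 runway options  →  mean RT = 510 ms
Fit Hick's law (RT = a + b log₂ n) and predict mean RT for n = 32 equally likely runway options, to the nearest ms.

Solve the two-equation system in a and b:
  b = (510 − 410) / (log₂ 4 − log₂ 2) = 100 / (2 − 1) = 100 ms/bit
  a = 410 − 100 × 1 = 310 ms
Then RT(32) = 310 + 100 × log₂ 32 = 310 + 100 × 5 ≈ 810.000 ms.

810 ms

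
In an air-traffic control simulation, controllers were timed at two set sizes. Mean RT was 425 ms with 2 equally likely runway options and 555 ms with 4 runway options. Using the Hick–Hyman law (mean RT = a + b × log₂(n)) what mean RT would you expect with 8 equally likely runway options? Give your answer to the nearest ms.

685 ms

With log₂ n on the abscissa the relation is linear; from the two conditions:
  b = (555 − 425) / (log₂ 4 − log₂ 2) = 130 / (2 − 1) = 130 ms/bit
  a = 425 − 130 × 1 = 295 ms
Then RT(8) = 295 + 130 × log₂ 8 = 295 + 130 × 3 ≈ 685.000 ms.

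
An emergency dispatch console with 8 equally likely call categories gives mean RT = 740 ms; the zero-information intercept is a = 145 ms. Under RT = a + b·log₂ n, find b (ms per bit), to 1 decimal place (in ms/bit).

8 alternatives carry log₂ 8 = 3 bits; the choice cost is 740 − 145 = 595 ms, so b = 595/3 = 198.333 ms/bit.

198.3 ms/bit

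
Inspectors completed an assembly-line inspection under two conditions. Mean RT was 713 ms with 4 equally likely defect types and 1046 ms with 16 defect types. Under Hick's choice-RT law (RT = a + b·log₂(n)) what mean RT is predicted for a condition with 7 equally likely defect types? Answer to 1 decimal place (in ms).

Solve the two-equation system in a and b:
  b = (1046 − 713) / (log₂ 16 − log₂ 4) = 333 / (4 − 2) = 166.500 ms/bit
  a = 713 − 166.500 × 2 = 380.000 ms
Then RT(7) = 380.000 + 166.500 × log₂ 7 = 380.000 + 166.500 × 2.8074 ≈ 847.425 ms.

847.4 ms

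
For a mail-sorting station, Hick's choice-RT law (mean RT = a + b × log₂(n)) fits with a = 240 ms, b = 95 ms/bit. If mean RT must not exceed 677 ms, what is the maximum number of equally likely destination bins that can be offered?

24

Set 240 + 95·log₂ n ≤ 677 → log₂ n ≤ (677 − 240)/95 = 4.6000.
So n ≤ 2^4.6000 = 24.251; the largest integer n is 24.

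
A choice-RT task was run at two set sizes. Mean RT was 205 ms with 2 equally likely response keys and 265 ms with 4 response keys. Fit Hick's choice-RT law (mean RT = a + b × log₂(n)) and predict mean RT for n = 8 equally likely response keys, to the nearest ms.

With log₂ n on the abscissa the relation is linear; from the two conditions:
  b = (265 − 205) / (log₂ 4 − log₂ 2) = 60 / (2 − 1) = 60 ms/bit
  a = 205 − 60 × 1 = 145 ms
Then RT(8) = 145 + 60 × log₂ 8 = 145 + 60 × 3 ≈ 325.000 ms.

325 ms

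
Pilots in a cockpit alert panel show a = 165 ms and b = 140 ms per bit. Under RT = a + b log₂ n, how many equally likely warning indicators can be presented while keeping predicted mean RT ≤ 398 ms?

Information budget: (398 − 165)/140 = 1.6643 bits, so n ≤ 2^1.6643 = 3.170 → at most 3.

3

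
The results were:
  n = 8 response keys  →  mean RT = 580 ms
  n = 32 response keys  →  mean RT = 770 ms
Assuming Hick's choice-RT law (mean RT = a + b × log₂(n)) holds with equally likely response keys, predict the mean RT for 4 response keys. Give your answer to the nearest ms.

485 ms

RT is linear in log₂ n, so two points fix the line:
  b = (770 − 580) / (log₂ 32 − log₂ 8) = 190 / (5 − 3) = 95 ms/bit
  a = 580 − 95 × 3 = 295 ms
Then RT(4) = 295 + 95 × log₂ 4 = 295 + 95 × 2 ≈ 485.000 ms.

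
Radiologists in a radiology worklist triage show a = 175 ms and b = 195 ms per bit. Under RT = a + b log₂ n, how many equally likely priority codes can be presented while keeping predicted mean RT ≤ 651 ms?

195·log₂ n ≤ 651 − 175 = 476, giving log₂ n ≤ 2.4410 and n ≤ 5.430. The largest whole number is 5.

5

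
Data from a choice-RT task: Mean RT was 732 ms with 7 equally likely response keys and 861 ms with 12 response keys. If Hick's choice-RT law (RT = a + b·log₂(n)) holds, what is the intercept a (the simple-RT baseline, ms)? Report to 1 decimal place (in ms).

The slope on a log₂ axis is (861 − 732) / (3.5850 − 2.8074) = 165.893 ms/bit.
a = RT₁ − b·log₂ n₁ = 732 − 165.893 × 2.8074 = 266.278 ms.

266.3 ms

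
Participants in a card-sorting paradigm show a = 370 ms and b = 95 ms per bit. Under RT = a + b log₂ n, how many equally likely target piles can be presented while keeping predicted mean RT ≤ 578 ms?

4

Information budget: (578 − 370)/95 = 2.1895 bits, so n ≤ 2^2.1895 = 4.561 → at most 4.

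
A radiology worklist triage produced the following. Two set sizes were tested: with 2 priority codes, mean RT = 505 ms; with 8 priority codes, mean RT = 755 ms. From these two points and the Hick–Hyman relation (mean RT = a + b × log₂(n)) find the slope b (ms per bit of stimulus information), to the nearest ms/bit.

125 ms/bit

Slope: b = (755 − 505) / (log₂ 8 − log₂ 2) = 250/2.0000 = 125 ms/bit.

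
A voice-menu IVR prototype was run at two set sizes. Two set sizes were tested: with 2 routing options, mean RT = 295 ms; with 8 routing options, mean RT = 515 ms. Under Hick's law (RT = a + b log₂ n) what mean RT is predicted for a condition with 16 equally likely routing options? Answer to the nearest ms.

625 ms

Fit slope and intercept:
  b = (515 − 295) / (log₂ 8 − log₂ 2) = 220 / (3 − 1) = 110 ms/bit
  a = 295 − 110 × 1 = 185 ms
Then RT(16) = 185 + 110 × log₂ 16 = 185 + 110 × 4 ≈ 625.000 ms.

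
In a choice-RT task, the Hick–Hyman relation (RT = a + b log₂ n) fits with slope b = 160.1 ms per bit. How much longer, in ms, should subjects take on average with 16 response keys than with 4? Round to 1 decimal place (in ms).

Only the slope matters, since a is common to both: ΔRT = b·log₂(n₂/n₁).
log₂(16) − log₂(4) = log₂(16/4) = log₂(4) = 2.
ΔRT = 160.1 × 2.0000 = 320.200 ms.

320.2 ms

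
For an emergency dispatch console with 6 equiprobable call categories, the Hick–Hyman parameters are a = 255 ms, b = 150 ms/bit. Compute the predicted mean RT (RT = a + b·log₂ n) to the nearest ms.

643 ms

log₂(6) = 2.5850 bits, so RT = 255 + 150 × 2.5850 ≈ 642.744 ms.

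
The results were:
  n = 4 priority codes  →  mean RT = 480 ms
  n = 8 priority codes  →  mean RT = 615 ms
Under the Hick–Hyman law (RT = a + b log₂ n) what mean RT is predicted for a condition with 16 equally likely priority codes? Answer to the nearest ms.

Solve the two-equation system in a and b:
  b = (615 − 480) / (log₂ 8 − log₂ 4) = 135 / (3 − 2) = 135 ms/bit
  a = 480 − 135 × 2 = 210 ms
Then RT(16) = 210 + 135 × log₂ 16 = 210 + 135 × 4 ≈ 750.000 ms.

750 ms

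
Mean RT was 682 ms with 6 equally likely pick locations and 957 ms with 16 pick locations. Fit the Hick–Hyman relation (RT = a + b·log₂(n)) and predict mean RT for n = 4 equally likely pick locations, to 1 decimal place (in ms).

With log₂ n on the abscissa the relation is linear; from the two conditions:
  b = (957 − 682) / (log₂ 16 − log₂ 6) = 275 / (4 − 2.5850) = 194.341 ms/bit
  a = 682 − 194.341 × 2.5850 = 179.635 ms
Then RT(4) = 179.635 + 194.341 × log₂ 4 = 179.635 + 194.341 × 2 ≈ 568.318 ms.

568.3 ms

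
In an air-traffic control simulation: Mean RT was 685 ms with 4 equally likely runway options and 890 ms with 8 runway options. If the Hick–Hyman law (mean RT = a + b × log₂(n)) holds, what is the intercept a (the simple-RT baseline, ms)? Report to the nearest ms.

275 ms

The slope on a log₂ axis is (890 − 685) / (3 − 2) = 205 ms/bit.
a = RT₁ − b·log₂ n₁ = 685 − 205 × 2 = 275.000 ms.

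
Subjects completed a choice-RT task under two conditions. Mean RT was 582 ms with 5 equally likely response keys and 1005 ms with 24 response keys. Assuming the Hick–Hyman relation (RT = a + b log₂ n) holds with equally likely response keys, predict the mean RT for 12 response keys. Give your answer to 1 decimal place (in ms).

Fit slope and intercept:
  b = (1005 − 582) / (log₂ 24 − log₂ 5) = 423 / (4.5850 − 2.3219) = 186.917 ms/bit
  a = 582 − 186.917 × 2.3219 = 147.992 ms
Then RT(12) = 147.992 + 186.917 × log₂ 12 = 147.992 + 186.917 × 3.5850 ≈ 818.083 ms.

818.1 ms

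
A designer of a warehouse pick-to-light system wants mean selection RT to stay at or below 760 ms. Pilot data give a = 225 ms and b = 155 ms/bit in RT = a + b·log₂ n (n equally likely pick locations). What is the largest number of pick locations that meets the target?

155·log₂ n ≤ 760 − 225 = 535, giving log₂ n ≤ 3.4516 and n ≤ 10.941. The largest whole number is 10.

10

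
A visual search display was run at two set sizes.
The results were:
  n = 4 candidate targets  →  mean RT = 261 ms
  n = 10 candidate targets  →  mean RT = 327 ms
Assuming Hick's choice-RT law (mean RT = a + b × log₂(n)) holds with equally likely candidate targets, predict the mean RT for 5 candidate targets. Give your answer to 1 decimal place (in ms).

Solve the two-equation system in a and b:
  b = (327 − 261) / (log₂ 10 − log₂ 4) = 66 / (3.3219 − 2) = 49.927 ms/bit
  a = 261 − 49.927 × 2 = 161.146 ms
Then RT(5) = 161.146 + 49.927 × log₂ 5 = 161.146 + 49.927 × 2.3219 ≈ 277.073 ms.

277.1 ms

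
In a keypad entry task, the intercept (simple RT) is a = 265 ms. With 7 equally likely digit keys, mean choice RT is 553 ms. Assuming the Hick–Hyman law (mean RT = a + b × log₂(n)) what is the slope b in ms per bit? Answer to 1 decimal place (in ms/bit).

b = (553 − 265) / log₂(7) = 288 / 2.8074 = 102.588 ms/bit.

102.6 ms/bit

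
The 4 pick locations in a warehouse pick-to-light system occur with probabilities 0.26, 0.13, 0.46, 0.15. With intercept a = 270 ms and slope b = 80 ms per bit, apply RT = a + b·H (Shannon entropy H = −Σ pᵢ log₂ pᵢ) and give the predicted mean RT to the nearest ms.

415 ms

H = 0.26·log₂(1/0.26) + 0.13·log₂(1/0.13) + 0.46·log₂(1/0.46) + 0.15·log₂(1/0.15) = 1.8138 bits.
RT = 270 + 80 × 1.8138 = 415.11 ms.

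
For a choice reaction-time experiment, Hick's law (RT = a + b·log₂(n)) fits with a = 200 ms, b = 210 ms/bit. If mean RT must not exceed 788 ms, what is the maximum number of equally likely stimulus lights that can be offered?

6

Information budget: (788 − 200)/210 = 2.8000 bits, so n ≤ 2^2.8000 = 6.964 → at most 6.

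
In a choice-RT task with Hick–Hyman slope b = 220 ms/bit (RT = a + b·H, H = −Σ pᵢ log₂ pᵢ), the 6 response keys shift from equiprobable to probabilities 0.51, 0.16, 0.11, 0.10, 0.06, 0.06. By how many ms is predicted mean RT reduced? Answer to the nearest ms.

109 ms

Equiprobable entropy H₀ = log₂ 6 = 2.5850 bits.
Skewed entropy H = −Σ pᵢ log₂ pᵢ = 2.0880 bits.
ΔRT = b·(H₀ − H) = 220 × 0.4970 = 109.33 ms.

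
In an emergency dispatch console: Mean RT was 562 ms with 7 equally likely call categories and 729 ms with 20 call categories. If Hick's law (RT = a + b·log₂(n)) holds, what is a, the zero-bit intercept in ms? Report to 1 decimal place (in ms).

252.5 ms

b = (RT₂ − RT₁)/(log₂ n₂ − log₂ n₁) = (729 − 562)/(4.3219 − 2.8074) = 110.262 ms/bit.
Intercept: a = 562 − 110.262·log₂(7) = 252.455 ms.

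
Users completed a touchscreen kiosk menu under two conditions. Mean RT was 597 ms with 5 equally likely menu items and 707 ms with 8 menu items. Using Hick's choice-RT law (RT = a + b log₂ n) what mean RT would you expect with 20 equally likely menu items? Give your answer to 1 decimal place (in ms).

921.4 ms

Solve the two-equation system in a and b:
  b = (707 − 597) / (log₂ 8 − log₂ 5) = 110 / (3 − 2.3219) = 162.225 ms/bit
  a = 597 − 162.225 × 2.3219 = 220.326 ms
Then RT(20) = 220.326 + 162.225 × log₂ 20 = 220.326 + 162.225 × 4.3219 ≈ 921.449 ms.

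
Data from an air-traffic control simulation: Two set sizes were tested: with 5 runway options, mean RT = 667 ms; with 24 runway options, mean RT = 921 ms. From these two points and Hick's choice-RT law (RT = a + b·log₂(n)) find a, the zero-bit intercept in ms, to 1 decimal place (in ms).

b = (RT₂ − RT₁)/(log₂ n₂ − log₂ n₁) = (921 − 667)/(4.5850 − 2.3219) = 112.239 ms/bit.
a = RT₁ − b·log₂ n₁ = 667 − 112.239 × 2.3219 = 406.390 ms.

406.4 ms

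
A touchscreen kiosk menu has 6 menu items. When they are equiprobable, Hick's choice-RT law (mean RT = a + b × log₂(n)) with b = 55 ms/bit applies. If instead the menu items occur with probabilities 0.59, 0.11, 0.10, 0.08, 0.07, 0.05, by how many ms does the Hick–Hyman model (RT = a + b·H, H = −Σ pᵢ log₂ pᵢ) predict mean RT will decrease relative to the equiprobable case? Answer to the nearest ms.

37 ms

Equiprobable entropy H₀ = log₂ 6 = 2.5850 bits.
Skewed entropy H = −Σ pᵢ log₂ pᵢ = 1.9078 bits.
ΔRT = b·(H₀ − H) = 55 × 0.6772 = 37.25 ms.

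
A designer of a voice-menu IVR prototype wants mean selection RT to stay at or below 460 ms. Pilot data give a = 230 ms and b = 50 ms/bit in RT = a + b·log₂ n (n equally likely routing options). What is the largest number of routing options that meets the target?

50·log₂ n ≤ 460 − 230 = 230, giving log₂ n ≤ 4.6000 and n ≤ 24.251. The largest whole number is 24.

24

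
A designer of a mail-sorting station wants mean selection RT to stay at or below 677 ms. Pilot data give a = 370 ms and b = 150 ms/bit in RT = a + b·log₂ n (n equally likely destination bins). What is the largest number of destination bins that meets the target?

Information budget: (677 − 370)/150 = 2.0467 bits, so n ≤ 2^2.0467 = 4.132 → at most 4.

4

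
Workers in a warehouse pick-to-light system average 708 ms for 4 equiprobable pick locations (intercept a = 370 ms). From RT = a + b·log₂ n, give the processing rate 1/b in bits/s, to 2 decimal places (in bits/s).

5.92 bits/s

Choice component = 708 − 370 = 338 ms over log₂(4) = 2 bits.
b = 338 / 2 = 169.000 ms/bit, so 1/b = 5.917 bits/s.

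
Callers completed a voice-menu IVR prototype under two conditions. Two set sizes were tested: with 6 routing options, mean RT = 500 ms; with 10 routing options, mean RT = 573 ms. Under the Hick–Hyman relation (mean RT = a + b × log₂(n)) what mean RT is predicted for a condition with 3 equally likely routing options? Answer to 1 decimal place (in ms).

Fit slope and intercept:
  b = (573 − 500) / (log₂ 10 − log₂ 6) = 73 / (3.3219 − 2.5850) = 99.055 ms/bit
  a = 500 − 99.055 × 2.5850 = 243.947 ms
Then RT(3) = 243.947 + 99.055 × log₂ 3 = 243.947 + 99.055 × 1.5850 ≈ 400.945 ms.

400.9 ms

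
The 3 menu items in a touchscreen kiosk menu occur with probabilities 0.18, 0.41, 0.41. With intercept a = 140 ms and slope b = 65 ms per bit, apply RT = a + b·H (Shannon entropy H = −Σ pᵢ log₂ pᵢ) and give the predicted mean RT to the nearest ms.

Entropy contributions −pᵢ log₂ pᵢ: 0.4453, 0.5274, 0.5274; sum H = 1.5001 bits.
RT = a + bH = 140 + 65·1.5001 = 237.51 ms.

238 ms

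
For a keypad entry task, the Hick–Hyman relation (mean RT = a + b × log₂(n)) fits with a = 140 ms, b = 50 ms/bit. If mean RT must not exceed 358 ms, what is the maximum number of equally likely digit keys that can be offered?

Information budget: (358 − 140)/50 = 4.3600 bits, so n ≤ 2^4.3600 = 20.535 → at most 20.

20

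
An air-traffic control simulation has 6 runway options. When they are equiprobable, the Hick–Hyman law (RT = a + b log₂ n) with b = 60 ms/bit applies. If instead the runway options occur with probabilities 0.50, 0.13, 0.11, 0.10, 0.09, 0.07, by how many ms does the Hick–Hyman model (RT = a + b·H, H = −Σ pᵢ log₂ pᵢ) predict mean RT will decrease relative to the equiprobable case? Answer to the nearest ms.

26 ms

The RT saving is b·ΔH. Equiprobable H₀ = log₂(6) = 2.5850 bits; with the given probabilities H = 2.1463 bits.
b·(H₀ − H) = 60 × (2.5850 − 2.1463) = 26.32 ms.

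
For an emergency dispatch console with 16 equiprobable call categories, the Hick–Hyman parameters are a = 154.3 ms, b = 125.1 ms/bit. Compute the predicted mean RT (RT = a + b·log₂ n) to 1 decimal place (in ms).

log₂(16) = 4 bits, so RT = 154.3 + 125.1 × 4 ≈ 654.700 ms.

654.7 ms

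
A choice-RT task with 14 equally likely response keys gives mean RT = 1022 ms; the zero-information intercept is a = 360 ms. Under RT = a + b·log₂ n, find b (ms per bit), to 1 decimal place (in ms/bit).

173.9 ms/bit

b = (1022 − 360) / log₂(14) = 662 / 3.8074 = 173.874 ms/bit.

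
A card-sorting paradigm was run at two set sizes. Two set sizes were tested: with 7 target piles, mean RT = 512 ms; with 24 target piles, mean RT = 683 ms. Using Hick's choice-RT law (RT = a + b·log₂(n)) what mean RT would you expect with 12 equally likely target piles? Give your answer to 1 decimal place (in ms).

Fit slope and intercept:
  b = (683 − 512) / (log₂ 24 − log₂ 7) = 171 / (4.5850 − 2.8074) = 96.197 ms/bit
  a = 512 − 96.197 × 2.8074 = 241.942 ms
Then RT(12) = 241.942 + 96.197 × log₂ 12 = 241.942 + 96.197 × 3.5850 ≈ 586.803 ms.

586.8 ms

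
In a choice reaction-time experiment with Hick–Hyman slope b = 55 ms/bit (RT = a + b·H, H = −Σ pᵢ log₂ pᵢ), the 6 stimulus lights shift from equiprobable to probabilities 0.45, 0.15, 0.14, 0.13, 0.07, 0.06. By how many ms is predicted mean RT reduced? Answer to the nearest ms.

20 ms

The RT saving is b·ΔH. Equiprobable H₀ = log₂(6) = 2.5850 bits; with the given probabilities H = 2.2208 bits.
b·(H₀ − H) = 55 × (2.5850 − 2.2208) = 20.03 ms.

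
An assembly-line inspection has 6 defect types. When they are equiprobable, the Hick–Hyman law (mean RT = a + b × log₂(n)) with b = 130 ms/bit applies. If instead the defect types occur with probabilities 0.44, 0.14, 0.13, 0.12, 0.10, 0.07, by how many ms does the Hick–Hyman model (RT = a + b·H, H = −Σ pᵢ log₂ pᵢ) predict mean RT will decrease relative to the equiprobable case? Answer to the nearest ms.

41 ms

The RT saving is b·ΔH. Equiprobable H₀ = log₂(6) = 2.5850 bits; with the given probabilities H = 2.2687 bits.
b·(H₀ − H) = 130 × (2.5850 − 2.2687) = 41.11 ms.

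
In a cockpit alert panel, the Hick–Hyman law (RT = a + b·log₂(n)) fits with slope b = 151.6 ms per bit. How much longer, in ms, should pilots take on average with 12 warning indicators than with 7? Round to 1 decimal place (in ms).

117.9 ms

The intercept a cancels: ΔRT = b·(log₂ n₂ − log₂ n₁) = b·log₂(n₂/n₁).
log₂(12) − log₂(7) = 3.5850 − 2.8074 = 0.7776.
ΔRT = 151.6 × 0.7776 = 117.885 ms.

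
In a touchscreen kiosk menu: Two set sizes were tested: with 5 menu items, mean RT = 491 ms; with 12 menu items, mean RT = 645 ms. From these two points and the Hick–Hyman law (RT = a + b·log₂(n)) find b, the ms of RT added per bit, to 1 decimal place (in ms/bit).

Slope: b = (645 − 491) / (log₂ 12 − log₂ 5) = 154/1.2630 = 121.929 ms/bit.

121.9 ms/bit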